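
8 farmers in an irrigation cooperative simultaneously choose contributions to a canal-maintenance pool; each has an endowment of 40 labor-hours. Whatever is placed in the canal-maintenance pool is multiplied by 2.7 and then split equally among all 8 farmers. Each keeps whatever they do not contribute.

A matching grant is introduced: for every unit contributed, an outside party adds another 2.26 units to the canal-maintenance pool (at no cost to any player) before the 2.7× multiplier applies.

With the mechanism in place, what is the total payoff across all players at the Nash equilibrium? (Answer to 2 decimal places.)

The effective private return per unit is now 2.7 × 3.26 / 8 = 1.1003 > 1, so every player's dominant strategy flips to full contribution.
At the Nash equilibrium everyone contributes 40. Group total payoff = 2.7 × 3.26 × 320 = 2816.64.

2816.64 labor-hours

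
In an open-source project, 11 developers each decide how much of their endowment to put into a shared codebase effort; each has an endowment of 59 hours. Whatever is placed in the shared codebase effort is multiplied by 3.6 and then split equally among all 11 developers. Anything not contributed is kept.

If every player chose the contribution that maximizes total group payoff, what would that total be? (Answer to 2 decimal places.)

Each contributed unit returns 3.600 to the group as a whole (0.3273 to each of 11 players), which exceeds 1, so the social optimum is full contribution: group total = 3.600 × 649 = 2336.40.

2336.40 hours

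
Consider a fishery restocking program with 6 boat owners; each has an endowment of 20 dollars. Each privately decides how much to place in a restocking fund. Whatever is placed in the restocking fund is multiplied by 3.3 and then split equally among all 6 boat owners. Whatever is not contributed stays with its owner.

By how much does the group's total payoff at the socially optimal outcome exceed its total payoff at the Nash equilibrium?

276.00 dollars

Each contributed unit returns 3.3/6 = 0.5500 to its contributor — below 1 — so contributing 0 is dominant for every player. At the Nash equilibrium everyone keeps their 20, and the group total is 6 × 20 = 120.
Each contributed unit returns 3.300 to the group as a whole (0.5500 to each of 6 players), which exceeds 1, so the social optimum is full contribution: group total = 3.300 × 120 = 396.00.
Efficiency loss = 396.00 − 120 = 276.00.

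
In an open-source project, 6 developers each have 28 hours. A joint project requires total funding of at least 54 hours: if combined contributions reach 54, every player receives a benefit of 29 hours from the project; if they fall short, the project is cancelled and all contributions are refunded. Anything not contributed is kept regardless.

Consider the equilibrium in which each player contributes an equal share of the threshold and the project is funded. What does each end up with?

Equal share of the threshold: 54/6 = 9.
At this profile no one gains by cutting their contribution: any cut drops the total below 54, the project is cancelled, contributions are refunded, and the deviator ends with 28, which is less than 28 − 9 + 29 = 48. Contributing more than 9 just wastes the excess. So contributing exactly 9 is a best response.
Each player's payoff: 28 − 9 + 29 = 48.

48 hours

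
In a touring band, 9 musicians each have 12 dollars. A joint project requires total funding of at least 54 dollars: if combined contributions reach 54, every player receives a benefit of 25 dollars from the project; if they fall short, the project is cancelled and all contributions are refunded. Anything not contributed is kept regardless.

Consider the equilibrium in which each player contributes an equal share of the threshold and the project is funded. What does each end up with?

Equal share of the threshold: 54/9 = 6.
At this profile no one gains by cutting their contribution: any cut drops the total below 54, the project is cancelled, contributions are refunded, and the deviator ends with 12, which is less than 12 − 6 + 25 = 31. Contributing more than 6 just wastes the excess. So contributing exactly 6 is a best response.
Each player's payoff: 12 − 6 + 25 = 31.

31 dollars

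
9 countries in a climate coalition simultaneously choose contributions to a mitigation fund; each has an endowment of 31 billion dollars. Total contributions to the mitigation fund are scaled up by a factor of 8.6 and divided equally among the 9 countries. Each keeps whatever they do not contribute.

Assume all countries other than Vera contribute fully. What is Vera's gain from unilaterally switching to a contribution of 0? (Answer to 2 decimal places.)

1.38 billion dollars

Switching from a contribution of 31 to 0 lets Vera keep an extra 31 billion dollars, but lowers the mitigation fund by 31, which costs Vera their own share of that drop: 8.6/9 × 31 = 29.62.
Net gain = 31 − 29.62 = 1.38. The private return per contributed unit (0.9556) is below 1, so free-riding is indeed the best response regardless of what the others do.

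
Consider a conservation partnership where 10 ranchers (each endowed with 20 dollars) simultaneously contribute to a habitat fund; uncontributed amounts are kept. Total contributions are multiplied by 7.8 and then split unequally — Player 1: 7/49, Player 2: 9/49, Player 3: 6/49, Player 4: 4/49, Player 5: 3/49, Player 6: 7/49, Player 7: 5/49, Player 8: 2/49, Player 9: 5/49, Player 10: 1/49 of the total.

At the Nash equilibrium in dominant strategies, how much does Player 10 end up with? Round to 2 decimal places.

Each unit j contributes comes back to j as 7.8 × (j's share), so j prefers to contribute only if that share exceeds 1/7.8 = 0.1282; otherwise keeping the unit dominates.
Player 1, Player 2 and Player 6 clear that bar, contributing 20 each; the remaining 7 contribute 0. Total contributed: 60.
Player 10 keeps 20 and receives 7.8 × 60 × 1/49 = 9.55 from the habitat fund, for a payoff of 29.55.

29.55 dollars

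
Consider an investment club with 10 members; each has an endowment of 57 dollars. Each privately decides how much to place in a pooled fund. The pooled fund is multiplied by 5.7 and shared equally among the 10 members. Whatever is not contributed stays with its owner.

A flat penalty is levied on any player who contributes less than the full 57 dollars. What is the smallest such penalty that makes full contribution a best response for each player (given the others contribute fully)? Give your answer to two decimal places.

24.51 dollars

Given the others contribute fully, the best deviation is to contribute 0 (any partial contribution still incurs the fine and gives up units whose private return 0.5700 is below 1).
Deviating from 57 to 0 saves 57 dollars but forfeits the deviator's share of the drop in the pooled fund: 5.7/10 × 57 = 32.49.
So the deviation gain is 57 − 32.49 = 24.51, and the fine must be at least 24.51 dollars to wipe it out.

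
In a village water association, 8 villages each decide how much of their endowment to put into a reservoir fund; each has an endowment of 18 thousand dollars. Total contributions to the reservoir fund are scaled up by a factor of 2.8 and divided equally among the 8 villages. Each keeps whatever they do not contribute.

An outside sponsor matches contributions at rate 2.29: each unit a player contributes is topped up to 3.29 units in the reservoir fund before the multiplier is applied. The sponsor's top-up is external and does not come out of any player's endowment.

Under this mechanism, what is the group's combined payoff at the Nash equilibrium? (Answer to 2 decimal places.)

1326.53 thousand dollars

The effective private return per unit is now 2.8 × 3.29 / 8 = 1.1515 > 1, so every player's dominant strategy flips to full contribution.
So the Nash equilibrium is full contribution by all 8; the group earns 2.8 × 3.29 × 144 = 1326.53.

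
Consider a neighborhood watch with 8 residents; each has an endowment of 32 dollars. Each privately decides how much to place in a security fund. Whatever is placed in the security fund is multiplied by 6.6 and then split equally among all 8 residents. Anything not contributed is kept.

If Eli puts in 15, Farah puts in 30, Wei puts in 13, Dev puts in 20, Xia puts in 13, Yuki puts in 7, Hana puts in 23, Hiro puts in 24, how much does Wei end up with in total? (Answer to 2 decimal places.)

Total contributed: 15 + 30 + 13 + 20 + 13 + 7 + 23 + 24 = 145.
Each receives 6.6 × 145 / 8 = 119.63 from the security fund.
Wei keeps 32 − 13 = 19, so Wei's payoff is 19 + 119.63 = 138.63.

138.63 dollars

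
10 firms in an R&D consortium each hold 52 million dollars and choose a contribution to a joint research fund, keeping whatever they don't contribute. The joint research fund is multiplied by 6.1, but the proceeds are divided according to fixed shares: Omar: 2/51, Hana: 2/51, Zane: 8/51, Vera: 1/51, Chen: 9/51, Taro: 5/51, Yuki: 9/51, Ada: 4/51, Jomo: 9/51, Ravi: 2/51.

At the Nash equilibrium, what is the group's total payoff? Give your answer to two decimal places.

1315.60 million dollars

A player with share s gets back 6.1·s per unit contributed, so full contribution is dominant for anyone with s > 1/6.1 = 0.1639 and zero contribution is dominant for anyone below.
The shares above 0.1639 belong to Chen, Yuki and Jomo, contributing 52 each; the remaining 7 contribute 0. Total contributed: 156.
The joint research fund pays out 6.1 × 156 = 951.60 in total (split across the unequal shares, but the aggregate is all that matters for the group sum).
The 7 free-riders keep 52 each, adding 364. Group total = 364 + 951.60 = 1315.60.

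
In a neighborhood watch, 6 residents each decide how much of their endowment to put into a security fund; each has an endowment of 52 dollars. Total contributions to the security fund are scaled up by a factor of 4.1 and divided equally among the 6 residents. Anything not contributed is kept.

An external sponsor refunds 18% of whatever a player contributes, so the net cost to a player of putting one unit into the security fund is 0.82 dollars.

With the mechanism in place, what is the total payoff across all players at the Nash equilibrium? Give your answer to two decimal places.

The effective private return is (4.1/6) / 0.82 = 0.8333, which is still under 1, so the mechanism doesn't change anyone's dominant strategy: zero contribution.
At the Nash equilibrium no one contributes; group total payoff = 6 × 52 = 312.

312.00 dollars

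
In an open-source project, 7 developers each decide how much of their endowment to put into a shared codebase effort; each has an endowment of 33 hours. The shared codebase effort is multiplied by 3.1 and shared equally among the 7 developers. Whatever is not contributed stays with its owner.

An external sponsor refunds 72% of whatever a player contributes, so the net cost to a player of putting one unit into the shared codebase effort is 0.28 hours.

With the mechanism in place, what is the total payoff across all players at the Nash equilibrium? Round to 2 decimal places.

882.42 hours

Under the mechanism each unit contributed yields (3.1/7) / 0.28 = 1.5816 back to its contributor per unit of net cost, which exceeds 1, making full contribution the dominant choice for everyone.
At the Nash equilibrium everyone contributes 33. Group total payoff = 7 × (33 × 0.72 + 3.1 × 33) = 882.42.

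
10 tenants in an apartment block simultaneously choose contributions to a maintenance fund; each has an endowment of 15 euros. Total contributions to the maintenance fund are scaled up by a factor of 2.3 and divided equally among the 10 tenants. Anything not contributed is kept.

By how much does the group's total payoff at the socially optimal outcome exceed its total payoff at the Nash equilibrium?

195.00 euros

Each contributed unit returns 2.3/10 = 0.2300 to its contributor — below 1 — so contributing 0 is dominant for every player. At the Nash equilibrium everyone keeps their 15, and the group total is 10 × 15 = 150.
Each contributed unit returns 2.300 to the group as a whole (0.2300 to each of 10 players), which exceeds 1, so the social optimum is full contribution: group total = 2.300 × 150 = 345.00.
Efficiency loss = 345.00 − 150 = 195.00.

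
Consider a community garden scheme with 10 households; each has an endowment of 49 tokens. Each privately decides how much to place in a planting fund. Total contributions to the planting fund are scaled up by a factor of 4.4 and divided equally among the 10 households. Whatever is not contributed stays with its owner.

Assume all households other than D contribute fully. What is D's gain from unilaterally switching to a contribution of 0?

27.44 tokens

Switching from a contribution of 49 to 0 lets D keep an extra 49 tokens, but lowers the planting fund by 49, which costs D their own share of that drop: 4.4/10 × 49 = 21.56.
Net gain = 49 − 21.56 = 27.44. The private return per contributed unit (0.4400) is below 1, so free-riding is indeed the best response regardless of what the others do.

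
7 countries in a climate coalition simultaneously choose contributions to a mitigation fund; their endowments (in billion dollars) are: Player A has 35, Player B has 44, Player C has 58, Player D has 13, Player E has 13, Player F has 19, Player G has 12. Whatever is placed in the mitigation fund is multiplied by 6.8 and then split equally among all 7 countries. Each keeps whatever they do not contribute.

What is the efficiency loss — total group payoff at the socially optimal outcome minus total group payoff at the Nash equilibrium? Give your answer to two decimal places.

1125.20 billion dollars

The private return per contributed unit is 6.8/7 = 0.9714 < 1 for every player regardless of endowment, so the Nash equilibrium is zero contribution and the group total is Σ E_j = 35 + 44 + 58 + 13 + 13 + 19 + 12 = 194.
Each contributed unit returns 6.800 to the group, so the social optimum is full contribution by everyone: group total = 6.800 × 194 = 1319.20.
Efficiency loss = (6.800 − 1) × 194 = 1125.20.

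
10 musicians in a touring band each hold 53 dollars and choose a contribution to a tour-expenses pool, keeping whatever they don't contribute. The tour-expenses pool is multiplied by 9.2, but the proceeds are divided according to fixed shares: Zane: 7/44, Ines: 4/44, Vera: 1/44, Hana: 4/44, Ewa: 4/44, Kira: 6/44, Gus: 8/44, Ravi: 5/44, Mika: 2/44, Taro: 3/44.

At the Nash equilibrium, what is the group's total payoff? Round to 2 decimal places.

2268.40 dollars

Each unit j contributes comes back to j as 9.2 × (j's share), so j prefers to contribute only if that share exceeds 1/9.2 = 0.1087; otherwise keeping the unit dominates.
The shares above 0.1087 belong to Zane, Kira, Gus and Ravi, contributing 53 each; the remaining 6 contribute 0. Total contributed: 212.
The tour-expenses pool pays out 9.2 × 212 = 1950.40 in total (split across the unequal shares, but the aggregate is all that matters for the group sum).
The 6 free-riders keep 53 each, adding 318. Group total = 318 + 1950.40 = 2268.40.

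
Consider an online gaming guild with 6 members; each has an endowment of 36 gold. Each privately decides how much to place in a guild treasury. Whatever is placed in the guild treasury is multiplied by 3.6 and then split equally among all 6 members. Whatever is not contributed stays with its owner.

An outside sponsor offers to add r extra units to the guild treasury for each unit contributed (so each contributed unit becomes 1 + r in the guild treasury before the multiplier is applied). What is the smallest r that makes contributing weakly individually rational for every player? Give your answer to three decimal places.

0.667

With matching at rate r, one contributed unit becomes (1 + r) in the guild treasury and returns 3.6 × (1 + r) / 6 to the contributor.
Setting this equal to 1: 1 + r = 6/3.6 = 1.6667.
So the minimum matching rate is r = 1.6667 − 1 = 0.667.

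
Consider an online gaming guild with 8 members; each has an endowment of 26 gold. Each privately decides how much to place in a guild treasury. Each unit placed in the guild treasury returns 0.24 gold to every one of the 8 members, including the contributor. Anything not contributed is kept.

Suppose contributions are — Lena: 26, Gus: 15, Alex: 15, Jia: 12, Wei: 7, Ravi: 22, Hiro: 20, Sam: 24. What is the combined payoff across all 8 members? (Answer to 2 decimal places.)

Total contributed: 26 + 15 + 15 + 12 + 7 + 22 + 20 + 24 = 141; total kept: 8 × 26 − 141 = 67.
The guild treasury pays out 0.24 × 8 × 141 = 270.72 in aggregate.
Group total = 67 + 270.72 = 337.72.

337.72 gold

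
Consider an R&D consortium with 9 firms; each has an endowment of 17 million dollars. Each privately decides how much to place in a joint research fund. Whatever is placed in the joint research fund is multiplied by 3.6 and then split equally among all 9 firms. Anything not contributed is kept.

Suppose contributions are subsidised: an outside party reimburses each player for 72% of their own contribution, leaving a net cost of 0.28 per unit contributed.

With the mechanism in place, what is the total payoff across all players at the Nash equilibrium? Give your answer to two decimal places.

660.96 million dollars

The effective private return per unit is now (3.6/9) / 0.28 = 1.4286 > 1, so every player's dominant strategy flips to full contribution.
So the Nash equilibrium is full contribution by all 9; the group earns 9 × (17 × 0.72 + 3.6 × 17) = 660.96.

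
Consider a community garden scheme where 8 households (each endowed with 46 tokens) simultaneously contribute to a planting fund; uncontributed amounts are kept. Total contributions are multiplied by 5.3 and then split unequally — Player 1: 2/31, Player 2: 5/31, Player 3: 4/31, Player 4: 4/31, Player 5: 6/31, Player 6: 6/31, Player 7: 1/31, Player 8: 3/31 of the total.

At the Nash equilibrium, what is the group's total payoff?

Player j's private return per contributed unit is 5.3 × (j's share). Contributing is weakly dominant for j when that share is at least 1/5.3 = 0.1887, and contributing 0 is dominant otherwise.
The shares above 0.1887 belong to Player 5 and Player 6, contributing 46 each; the remaining 6 contribute 0. Total contributed: 92.
The planting fund pays out 5.3 × 92 = 487.60 in total (split across the unequal shares, but the aggregate is all that matters for the group sum).
The 6 free-riders keep 46 each, adding 276. Group total = 276 + 487.60 = 763.60.

763.60 tokens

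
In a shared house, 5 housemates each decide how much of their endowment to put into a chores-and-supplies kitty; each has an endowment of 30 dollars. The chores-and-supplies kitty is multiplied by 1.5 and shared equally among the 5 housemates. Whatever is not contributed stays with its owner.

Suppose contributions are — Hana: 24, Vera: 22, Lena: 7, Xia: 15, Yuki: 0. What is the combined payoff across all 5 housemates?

184.00 dollars

Total contributed: 24 + 22 + 7 + 15 + 0 = 68; total kept: 5 × 30 − 68 = 82.
The chores-and-supplies kitty pays out 1.5 × 68 = 102.00 in aggregate.
Group total = 82 + 102.00 = 184.00.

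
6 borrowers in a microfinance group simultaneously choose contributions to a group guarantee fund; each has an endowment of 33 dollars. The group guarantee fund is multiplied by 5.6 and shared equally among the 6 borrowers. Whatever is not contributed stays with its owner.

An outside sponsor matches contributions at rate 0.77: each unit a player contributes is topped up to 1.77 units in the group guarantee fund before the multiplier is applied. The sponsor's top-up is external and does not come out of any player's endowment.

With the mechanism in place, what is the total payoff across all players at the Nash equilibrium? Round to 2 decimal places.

Under the mechanism each unit contributed yields 5.6 × 1.77 / 6 = 1.6520 back to its contributor per unit of net cost, which exceeds 1, making full contribution the dominant choice for everyone.
At the Nash equilibrium everyone contributes 33. Group total payoff = 5.6 × 1.77 × 198 = 1962.58.

1962.58 dollars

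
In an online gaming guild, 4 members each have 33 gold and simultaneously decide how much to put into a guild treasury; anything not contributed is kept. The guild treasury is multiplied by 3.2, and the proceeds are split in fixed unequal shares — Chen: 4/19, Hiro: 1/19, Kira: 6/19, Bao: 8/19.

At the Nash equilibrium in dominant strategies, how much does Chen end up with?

Player j's private return per contributed unit is 3.2 × (j's share). Contributing is weakly dominant for j when that share is at least 1/3.2 = 0.3125, and contributing 0 is dominant otherwise.
Kira and Bao are above the threshold, contributing 33 each; the remaining 2 contribute 0. Total contributed: 66.
Chen keeps 33 and receives 3.2 × 66 × 4/19 = 44.46 from the guild treasury, for a payoff of 77.46.

77.46 gold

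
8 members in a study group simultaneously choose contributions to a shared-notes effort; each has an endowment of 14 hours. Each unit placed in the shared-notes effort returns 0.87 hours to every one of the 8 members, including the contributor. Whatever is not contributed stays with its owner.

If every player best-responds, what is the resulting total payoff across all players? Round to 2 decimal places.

112.00 hours

The private return per contributed unit is 0.87 < 1, so contributing 0 is dominant for every player. At the Nash equilibrium everyone keeps their 14, and the group total is 8 × 14 = 112.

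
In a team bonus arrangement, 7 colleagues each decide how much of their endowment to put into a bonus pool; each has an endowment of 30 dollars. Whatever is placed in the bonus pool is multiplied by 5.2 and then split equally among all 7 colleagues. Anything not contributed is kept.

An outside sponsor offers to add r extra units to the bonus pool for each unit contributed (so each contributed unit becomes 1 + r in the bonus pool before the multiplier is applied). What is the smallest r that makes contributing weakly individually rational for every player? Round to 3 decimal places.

With matching at rate r, one contributed unit becomes (1 + r) in the bonus pool and returns 5.2 × (1 + r) / 7 to the contributor.
Setting this equal to 1: 1 + r = 7/5.2 = 1.3462.
So the minimum matching rate is r = 1.3462 − 1 = 0.346.

0.346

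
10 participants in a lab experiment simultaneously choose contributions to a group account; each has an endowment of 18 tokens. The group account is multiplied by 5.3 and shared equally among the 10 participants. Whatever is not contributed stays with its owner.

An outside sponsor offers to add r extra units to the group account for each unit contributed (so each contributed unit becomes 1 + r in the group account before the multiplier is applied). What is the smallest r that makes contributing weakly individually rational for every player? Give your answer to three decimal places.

With matching at rate r, one contributed unit becomes (1 + r) in the group account and returns 5.3 × (1 + r) / 10 to the contributor.
Setting this equal to 1: 1 + r = 10/5.3 = 1.8868.
So the minimum matching rate is r = 1.8868 − 1 = 0.887.

0.887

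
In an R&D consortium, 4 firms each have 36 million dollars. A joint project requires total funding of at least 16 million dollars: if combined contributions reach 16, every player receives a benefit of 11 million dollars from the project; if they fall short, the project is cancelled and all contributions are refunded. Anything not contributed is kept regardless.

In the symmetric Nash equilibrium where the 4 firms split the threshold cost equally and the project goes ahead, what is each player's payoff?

43 million dollars

Equal share of the threshold: 16/4 = 4.
At this profile no one gains by cutting their contribution: any cut drops the total below 16, the project is cancelled, contributions are refunded, and the deviator ends with 36, which is less than 36 − 4 + 11 = 43. Contributing more than 4 just wastes the excess. So contributing exactly 4 is a best response.
Each player's payoff: 36 − 4 + 11 = 43.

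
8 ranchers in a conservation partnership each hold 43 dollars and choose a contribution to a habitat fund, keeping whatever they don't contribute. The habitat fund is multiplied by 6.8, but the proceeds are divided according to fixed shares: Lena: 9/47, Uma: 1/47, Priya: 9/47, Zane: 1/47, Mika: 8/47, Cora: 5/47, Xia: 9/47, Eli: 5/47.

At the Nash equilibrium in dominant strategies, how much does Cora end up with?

Player j's private return per contributed unit is 6.8 × (j's share). Contributing is weakly dominant for j when that share is at least 1/6.8 = 0.1471, and contributing 0 is dominant otherwise.
The shares above 0.1471 belong to Lena, Priya, Mika and Xia, contributing 43 each; the remaining 4 contribute 0. Total contributed: 172.
Cora keeps 43 and receives 6.8 × 172 × 5/47 = 124.43 from the habitat fund, for a payoff of 167.43.

167.43 dollars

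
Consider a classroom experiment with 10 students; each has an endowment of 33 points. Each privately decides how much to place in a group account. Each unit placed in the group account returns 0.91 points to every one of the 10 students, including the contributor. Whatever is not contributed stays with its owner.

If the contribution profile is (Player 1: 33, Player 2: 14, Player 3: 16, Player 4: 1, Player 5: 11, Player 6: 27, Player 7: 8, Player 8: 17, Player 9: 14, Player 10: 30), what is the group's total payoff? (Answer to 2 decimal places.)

Total contributed: 33 + 14 + 16 + 1 + 11 + 27 + 8 + 17 + 14 + 30 = 171; total kept: 10 × 33 − 171 = 159.
The group account pays out 0.91 × 10 × 171 = 1556.10 in aggregate.
Group total = 159 + 1556.10 = 1715.10.

1715.10 points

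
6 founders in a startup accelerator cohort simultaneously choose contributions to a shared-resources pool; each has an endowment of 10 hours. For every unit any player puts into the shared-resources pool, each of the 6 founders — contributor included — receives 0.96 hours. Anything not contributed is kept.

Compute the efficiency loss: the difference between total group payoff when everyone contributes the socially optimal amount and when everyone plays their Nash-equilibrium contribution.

285.60 hours

The private return per contributed unit is 0.96 < 1, so contributing 0 is dominant for every player. At the Nash equilibrium everyone keeps their 10, and the group total is 6 × 10 = 60.
Each contributed unit returns 5.760 to the group as a whole (0.96 to each of 6 players), which exceeds 1, so the social optimum is full contribution: group total = 5.760 × 60 = 345.60.
Efficiency loss = 345.60 − 60 = 285.60.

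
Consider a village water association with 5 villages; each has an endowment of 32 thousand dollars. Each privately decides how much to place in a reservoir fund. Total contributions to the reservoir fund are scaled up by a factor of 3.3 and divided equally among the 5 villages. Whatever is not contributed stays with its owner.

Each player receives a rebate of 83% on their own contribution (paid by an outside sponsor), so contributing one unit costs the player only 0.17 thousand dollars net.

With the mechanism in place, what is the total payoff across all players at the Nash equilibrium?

With the mechanism, a contributed unit returns (3.3/5) / 0.17 = 3.8824 per unit of net cost to the contributor — now above 1 — so contributing fully is weakly dominant for every player.
At the Nash equilibrium everyone contributes 32. Group total payoff = 5 × (32 × 0.83 + 3.3 × 32) = 660.80.

660.80 thousand dollars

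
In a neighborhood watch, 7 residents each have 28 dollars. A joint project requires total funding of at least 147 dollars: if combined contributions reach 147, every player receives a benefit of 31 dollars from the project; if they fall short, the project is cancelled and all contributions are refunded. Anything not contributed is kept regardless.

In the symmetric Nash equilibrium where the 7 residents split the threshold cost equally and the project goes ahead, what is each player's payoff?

Equal share of the threshold: 147/7 = 21.
At this profile no one gains by cutting their contribution: any cut drops the total below 147, the project is cancelled, contributions are refunded, and the deviator ends with 28, which is less than 28 − 21 + 31 = 38. Contributing more than 21 just wastes the excess. So contributing exactly 21 is a best response.
Each player's payoff: 28 − 21 + 31 = 38.

38 dollars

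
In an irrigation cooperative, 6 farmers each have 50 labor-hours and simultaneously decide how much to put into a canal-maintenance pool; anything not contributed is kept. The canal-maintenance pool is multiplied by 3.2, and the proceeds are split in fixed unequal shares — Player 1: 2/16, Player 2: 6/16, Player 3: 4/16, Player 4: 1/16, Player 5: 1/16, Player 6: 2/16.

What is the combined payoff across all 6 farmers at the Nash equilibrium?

Player j's private return per contributed unit is 3.2 × (j's share). Contributing is weakly dominant for j when that share is at least 1/3.2 = 0.3125, and contributing 0 is dominant otherwise.
The only share above 0.3125 is Player 2's 6/16, contributing 50; the remaining 5 contribute 0. Total contributed: 50.
The canal-maintenance pool pays out 3.2 × 50 = 160.00 in total (split across the unequal shares, but the aggregate is all that matters for the group sum).
The 5 free-riders keep 50 each, adding 250. Group total = 250 + 160.00 = 410.00.

410.00 labor-hours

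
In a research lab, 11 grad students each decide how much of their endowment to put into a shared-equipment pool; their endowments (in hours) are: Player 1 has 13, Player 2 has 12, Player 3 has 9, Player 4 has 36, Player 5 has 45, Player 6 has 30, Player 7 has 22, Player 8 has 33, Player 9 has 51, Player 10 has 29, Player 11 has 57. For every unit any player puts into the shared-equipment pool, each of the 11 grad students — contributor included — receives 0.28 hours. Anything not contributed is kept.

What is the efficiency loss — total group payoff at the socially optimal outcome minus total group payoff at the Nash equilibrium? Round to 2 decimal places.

700.96 hours

The private return per contributed unit is 0.28 < 1 for everyone, so the Nash equilibrium is zero contribution and the group total is Σ E_j = 13 + 12 + 9 + 36 + 45 + 30 + 22 + 33 + 51 + 29 + 57 = 337.
Each contributed unit returns 3.080 to the group, so the social optimum is full contribution by everyone: group total = 3.080 × 337 = 1037.96.
Efficiency loss = (3.080 − 1) × 337 = 700.96.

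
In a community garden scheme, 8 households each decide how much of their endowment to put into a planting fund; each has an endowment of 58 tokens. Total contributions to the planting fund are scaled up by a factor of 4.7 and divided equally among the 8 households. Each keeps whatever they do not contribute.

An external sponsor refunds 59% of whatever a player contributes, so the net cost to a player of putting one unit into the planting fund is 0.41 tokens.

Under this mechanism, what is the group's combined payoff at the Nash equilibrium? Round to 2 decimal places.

The effective private return per unit is now (4.7/8) / 0.41 = 1.4329 > 1, so every player's dominant strategy flips to full contribution.
At the Nash equilibrium everyone contributes 58. Group total payoff = 8 × (58 × 0.59 + 4.7 × 58) = 2454.56.

2454.56 tokens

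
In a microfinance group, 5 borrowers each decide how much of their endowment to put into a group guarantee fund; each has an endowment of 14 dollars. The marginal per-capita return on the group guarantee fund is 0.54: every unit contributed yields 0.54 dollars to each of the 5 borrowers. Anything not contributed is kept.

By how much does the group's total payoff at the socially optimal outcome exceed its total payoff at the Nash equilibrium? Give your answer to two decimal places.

The private return per contributed unit is 0.54 < 1, so contributing 0 is dominant for every player. At the Nash equilibrium everyone keeps their 14, and the group total is 5 × 14 = 70.
Each contributed unit returns 2.700 to the group as a whole (0.54 to each of 5 players), which exceeds 1, so the social optimum is full contribution: group total = 2.700 × 70 = 189.00.
Efficiency loss = 189.00 − 70 = 119.00.

119.00 dollars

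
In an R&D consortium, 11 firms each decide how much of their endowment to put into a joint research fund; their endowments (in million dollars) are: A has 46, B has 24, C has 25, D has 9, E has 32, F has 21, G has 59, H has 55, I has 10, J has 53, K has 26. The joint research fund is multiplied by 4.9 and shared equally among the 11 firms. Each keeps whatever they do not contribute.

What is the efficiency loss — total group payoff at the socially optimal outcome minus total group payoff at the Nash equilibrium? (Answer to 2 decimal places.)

The private return per contributed unit is 4.9/11 = 0.4455 < 1 for every player regardless of endowment, so the Nash equilibrium is zero contribution and the group total is Σ E_j = 46 + 24 + 25 + 9 + 32 + 21 + 59 + 55 + 10 + 53 + 26 = 360.
Each contributed unit returns 4.900 to the group, so the social optimum is full contribution by everyone: group total = 4.900 × 360 = 1764.00.
Efficiency loss = (4.900 − 1) × 360 = 1404.00.

1404.00 million dollars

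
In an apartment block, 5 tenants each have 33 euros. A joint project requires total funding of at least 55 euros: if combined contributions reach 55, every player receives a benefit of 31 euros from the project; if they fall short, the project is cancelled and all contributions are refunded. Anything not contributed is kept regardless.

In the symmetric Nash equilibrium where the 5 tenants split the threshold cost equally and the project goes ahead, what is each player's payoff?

Equal share of the threshold: 55/5 = 11.
At this profile no one gains by cutting their contribution: any cut drops the total below 55, the project is cancelled, contributions are refunded, and the deviator ends with 33, which is less than 33 − 11 + 31 = 53. Contributing more than 11 just wastes the excess. So contributing exactly 11 is a best response.
Each player's payoff: 33 − 11 + 31 = 53.

53 euros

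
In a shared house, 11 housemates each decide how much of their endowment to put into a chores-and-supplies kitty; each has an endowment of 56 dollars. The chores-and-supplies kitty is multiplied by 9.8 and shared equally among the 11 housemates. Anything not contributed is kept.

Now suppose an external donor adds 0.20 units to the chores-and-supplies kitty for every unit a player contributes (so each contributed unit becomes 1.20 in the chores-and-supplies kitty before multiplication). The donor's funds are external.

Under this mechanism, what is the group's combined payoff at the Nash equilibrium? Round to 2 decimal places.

7244.16 dollars

With the mechanism, a contributed unit returns 9.8 × 1.20 / 11 = 1.0691 per unit of net cost to the contributor — now above 1 — so contributing fully is weakly dominant for every player.
So the Nash equilibrium is full contribution by all 11; the group earns 9.8 × 1.20 × 616 = 7244.16.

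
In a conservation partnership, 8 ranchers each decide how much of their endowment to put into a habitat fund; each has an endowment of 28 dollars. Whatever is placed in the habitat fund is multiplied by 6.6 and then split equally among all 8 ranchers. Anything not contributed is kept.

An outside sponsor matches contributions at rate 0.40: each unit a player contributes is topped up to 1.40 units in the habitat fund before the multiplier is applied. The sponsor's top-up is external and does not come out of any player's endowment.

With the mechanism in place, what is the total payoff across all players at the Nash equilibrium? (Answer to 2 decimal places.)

Under the mechanism each unit contributed yields 6.6 × 1.40 / 8 = 1.1550 back to its contributor per unit of net cost, which exceeds 1, making full contribution the dominant choice for everyone.
So the Nash equilibrium is full contribution by all 8; the group earns 6.6 × 1.40 × 224 = 2069.76.

2069.76 dollars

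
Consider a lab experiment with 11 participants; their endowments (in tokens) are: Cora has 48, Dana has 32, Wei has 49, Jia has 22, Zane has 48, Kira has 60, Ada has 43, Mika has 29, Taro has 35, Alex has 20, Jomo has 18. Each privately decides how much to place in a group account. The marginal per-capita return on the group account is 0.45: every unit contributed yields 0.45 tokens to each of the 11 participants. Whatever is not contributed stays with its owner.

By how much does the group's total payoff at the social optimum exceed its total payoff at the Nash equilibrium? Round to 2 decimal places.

1595.80 tokens

The private return per contributed unit is 0.45 < 1 for everyone, so the Nash equilibrium is zero contribution and the group total is Σ E_j = 48 + 32 + 49 + 22 + 48 + 60 + 43 + 29 + 35 + 20 + 18 = 404.
Each contributed unit returns 4.950 to the group, so the social optimum is full contribution by everyone: group total = 4.950 × 404 = 1999.80.
Efficiency loss = (4.950 − 1) × 404 = 1595.80.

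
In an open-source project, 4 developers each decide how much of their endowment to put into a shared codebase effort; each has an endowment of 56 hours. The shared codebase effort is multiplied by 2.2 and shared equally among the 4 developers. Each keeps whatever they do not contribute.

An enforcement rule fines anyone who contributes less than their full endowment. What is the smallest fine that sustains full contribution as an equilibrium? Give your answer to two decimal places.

25.20 hours

Given the others contribute fully, the best deviation is to contribute 0 (any partial contribution still incurs the fine and gives up units whose private return 0.5500 is below 1).
Deviating from 56 to 0 saves 56 hours but forfeits the deviator's share of the drop in the shared codebase effort: 2.2/4 × 56 = 30.80.
So the deviation gain is 56 − 30.80 = 25.20, and the fine must be at least 25.20 hours to wipe it out.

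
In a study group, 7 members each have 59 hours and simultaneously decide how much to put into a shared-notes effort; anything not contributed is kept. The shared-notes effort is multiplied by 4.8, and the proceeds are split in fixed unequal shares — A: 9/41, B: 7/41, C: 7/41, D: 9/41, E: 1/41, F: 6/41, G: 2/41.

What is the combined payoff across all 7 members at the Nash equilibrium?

Each unit j contributes comes back to j as 4.8 × (j's share), so j prefers to contribute only if that share exceeds 1/4.8 = 0.2083; otherwise keeping the unit dominates.
The shares above 0.2083 belong to A and D, contributing 59 each; the remaining 5 contribute 0. Total contributed: 118.
The shared-notes effort pays out 4.8 × 118 = 566.40 in total (split across the unequal shares, but the aggregate is all that matters for the group sum).
The 5 free-riders keep 59 each, adding 295. Group total = 295 + 566.40 = 861.40.

861.40 hours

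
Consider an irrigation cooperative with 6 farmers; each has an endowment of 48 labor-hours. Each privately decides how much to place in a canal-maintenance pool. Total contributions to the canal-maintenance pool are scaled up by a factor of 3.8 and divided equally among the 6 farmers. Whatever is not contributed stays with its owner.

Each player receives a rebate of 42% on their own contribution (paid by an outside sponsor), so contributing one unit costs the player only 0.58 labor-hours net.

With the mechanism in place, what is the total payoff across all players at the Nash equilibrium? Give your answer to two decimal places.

With the mechanism, a contributed unit returns (3.8/6) / 0.58 = 1.0920 per unit of net cost to the contributor — now above 1 — so contributing fully is weakly dominant for every player.
So the Nash equilibrium is full contribution by all 6; the group earns 6 × (48 × 0.42 + 3.8 × 48) = 1215.36.

1215.36 labor-hours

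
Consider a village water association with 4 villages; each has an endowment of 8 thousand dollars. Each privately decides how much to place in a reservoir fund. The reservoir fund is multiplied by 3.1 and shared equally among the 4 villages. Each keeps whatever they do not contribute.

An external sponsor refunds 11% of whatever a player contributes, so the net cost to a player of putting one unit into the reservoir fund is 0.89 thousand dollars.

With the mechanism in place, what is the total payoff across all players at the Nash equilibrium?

The effective private return is (3.1/4) / 0.89 = 0.8708, which is still under 1, so the mechanism doesn't change anyone's dominant strategy: zero contribution.
Everyone keeps their endowment and the group total is 4 × 8 = 32.

32.00 thousand dollars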